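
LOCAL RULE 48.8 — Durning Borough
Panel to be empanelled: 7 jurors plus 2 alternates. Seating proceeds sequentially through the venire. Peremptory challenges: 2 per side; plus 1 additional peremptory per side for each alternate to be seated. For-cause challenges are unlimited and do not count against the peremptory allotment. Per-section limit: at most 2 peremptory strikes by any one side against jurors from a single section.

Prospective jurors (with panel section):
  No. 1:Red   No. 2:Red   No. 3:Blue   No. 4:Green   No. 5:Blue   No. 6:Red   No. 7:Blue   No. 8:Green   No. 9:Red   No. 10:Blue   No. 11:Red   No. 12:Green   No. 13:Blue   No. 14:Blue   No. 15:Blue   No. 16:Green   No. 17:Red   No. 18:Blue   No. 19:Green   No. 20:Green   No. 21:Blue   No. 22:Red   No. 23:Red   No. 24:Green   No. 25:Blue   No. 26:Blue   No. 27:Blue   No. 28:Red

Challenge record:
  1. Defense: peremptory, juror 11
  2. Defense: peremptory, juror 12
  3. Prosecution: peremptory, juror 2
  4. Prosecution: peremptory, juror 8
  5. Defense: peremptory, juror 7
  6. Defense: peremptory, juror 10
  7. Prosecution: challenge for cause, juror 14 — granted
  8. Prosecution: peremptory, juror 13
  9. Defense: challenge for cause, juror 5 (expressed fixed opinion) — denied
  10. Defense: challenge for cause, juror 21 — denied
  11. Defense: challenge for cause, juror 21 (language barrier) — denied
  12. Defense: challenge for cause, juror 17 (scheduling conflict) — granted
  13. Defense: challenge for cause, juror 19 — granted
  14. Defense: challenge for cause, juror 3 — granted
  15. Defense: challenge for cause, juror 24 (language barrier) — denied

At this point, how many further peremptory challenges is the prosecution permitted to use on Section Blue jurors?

1

Prosecution peremptories so far: #2, #8, #13 — 3 of 4 used, 1 left overall.
Against Section Blue: #13 — 1 used; per-section cap 2 leaves 1.
Binding limit: min(1, 1) = 1.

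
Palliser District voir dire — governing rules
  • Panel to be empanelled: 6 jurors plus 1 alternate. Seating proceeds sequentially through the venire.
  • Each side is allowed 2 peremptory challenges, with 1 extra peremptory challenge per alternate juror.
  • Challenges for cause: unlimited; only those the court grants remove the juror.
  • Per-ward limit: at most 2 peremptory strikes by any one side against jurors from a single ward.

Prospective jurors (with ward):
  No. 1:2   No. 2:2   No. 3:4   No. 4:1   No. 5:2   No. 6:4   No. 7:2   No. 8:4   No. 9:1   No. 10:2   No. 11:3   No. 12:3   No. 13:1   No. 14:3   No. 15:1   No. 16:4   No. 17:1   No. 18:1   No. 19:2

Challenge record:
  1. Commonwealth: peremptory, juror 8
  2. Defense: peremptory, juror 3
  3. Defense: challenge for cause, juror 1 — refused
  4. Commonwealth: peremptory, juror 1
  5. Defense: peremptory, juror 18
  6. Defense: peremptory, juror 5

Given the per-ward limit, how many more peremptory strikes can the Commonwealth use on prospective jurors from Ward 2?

Commonwealth peremptories so far: #8, #1 — 2 of 3 used, 1 left overall.
Against Ward 2: #1 — 1 used; per-ward cap 2 leaves 1.
Binding limit: min(1, 1) = 1.

1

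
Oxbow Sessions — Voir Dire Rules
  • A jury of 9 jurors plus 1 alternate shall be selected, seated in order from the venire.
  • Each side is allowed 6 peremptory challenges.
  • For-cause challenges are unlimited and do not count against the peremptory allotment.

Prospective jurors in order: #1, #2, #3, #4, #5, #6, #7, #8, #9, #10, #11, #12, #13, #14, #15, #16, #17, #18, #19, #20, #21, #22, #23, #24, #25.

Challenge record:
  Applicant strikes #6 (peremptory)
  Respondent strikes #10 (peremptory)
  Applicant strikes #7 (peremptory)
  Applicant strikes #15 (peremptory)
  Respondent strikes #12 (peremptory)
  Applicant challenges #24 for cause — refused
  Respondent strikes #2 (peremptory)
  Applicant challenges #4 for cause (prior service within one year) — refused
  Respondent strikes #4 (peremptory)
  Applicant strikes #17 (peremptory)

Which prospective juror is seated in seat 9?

Removed: #2, #4, #6, #7, #10, #12, #15, #17. (#24 stays — for-cause denied.)
Seating in order: seats 1–9 → #1, #3, #5, #8, #9, #11, #13, #14, #16; alternates → #18.
So seat 9 is #16.

16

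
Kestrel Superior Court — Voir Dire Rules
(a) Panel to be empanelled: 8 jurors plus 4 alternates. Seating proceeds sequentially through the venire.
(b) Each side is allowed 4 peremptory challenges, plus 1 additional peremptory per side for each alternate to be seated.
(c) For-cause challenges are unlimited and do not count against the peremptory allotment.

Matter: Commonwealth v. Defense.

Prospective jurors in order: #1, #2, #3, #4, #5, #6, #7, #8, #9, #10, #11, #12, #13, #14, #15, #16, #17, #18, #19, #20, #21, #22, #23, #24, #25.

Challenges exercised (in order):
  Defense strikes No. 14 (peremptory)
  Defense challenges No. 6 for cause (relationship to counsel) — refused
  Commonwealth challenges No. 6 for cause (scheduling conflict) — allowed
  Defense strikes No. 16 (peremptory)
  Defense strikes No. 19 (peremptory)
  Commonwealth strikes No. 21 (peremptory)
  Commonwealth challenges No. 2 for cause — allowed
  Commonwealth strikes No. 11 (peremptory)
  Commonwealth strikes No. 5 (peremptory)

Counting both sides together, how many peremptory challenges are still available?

10

Commonwealth allotment: 4 base + 1 × 4 alternates = 8. Defense allotment: 4 base + 1 × 4 alternates = 8.
Commonwealth peremptories used: #21, #11, #5 — 3 (for-cause on #6, #2 don't count).
Defense peremptories used: #14, #16, #19 — 3 (the for-cause on #6 doesn't count).
Remaining: (8 − 3) + (8 − 3) = 10.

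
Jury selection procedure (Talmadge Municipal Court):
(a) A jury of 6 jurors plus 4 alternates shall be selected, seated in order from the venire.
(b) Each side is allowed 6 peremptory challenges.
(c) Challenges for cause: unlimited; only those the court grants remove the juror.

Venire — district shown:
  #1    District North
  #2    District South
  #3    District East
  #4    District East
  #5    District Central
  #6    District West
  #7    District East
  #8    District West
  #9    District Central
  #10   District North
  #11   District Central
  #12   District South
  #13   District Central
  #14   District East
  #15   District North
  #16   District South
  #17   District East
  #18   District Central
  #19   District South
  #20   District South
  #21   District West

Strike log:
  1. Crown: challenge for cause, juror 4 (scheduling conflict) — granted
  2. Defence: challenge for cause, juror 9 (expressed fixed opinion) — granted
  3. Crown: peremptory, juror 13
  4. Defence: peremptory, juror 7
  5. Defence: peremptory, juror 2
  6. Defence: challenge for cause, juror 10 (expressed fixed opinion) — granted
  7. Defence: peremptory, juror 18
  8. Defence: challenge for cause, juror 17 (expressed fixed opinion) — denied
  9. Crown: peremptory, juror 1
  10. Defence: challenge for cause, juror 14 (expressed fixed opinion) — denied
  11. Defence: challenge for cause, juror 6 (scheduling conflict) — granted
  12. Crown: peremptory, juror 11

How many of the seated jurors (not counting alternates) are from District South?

1

Removed: #1, #2, #4, #6, #7, #9, #10, #11, #13, #18.
Seated jurors 1–6: #3, #5, #8, #12, #14, #15 (alternates #16, #17, #19, #20 not counted).
Of those, in District South: #12 → 1.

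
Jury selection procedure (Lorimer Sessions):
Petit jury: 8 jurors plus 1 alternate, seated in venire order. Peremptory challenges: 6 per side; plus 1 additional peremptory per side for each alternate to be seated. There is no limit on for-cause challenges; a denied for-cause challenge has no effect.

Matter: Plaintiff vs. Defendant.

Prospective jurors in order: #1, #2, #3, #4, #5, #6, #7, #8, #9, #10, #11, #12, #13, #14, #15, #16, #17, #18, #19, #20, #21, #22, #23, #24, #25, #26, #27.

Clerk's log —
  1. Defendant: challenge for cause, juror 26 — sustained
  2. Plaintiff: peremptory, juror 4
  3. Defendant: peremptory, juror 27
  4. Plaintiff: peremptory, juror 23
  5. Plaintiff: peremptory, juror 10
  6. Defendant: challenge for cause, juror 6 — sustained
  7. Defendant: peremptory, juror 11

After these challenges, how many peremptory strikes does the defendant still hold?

Defendant allotment: 6 base + 1 × 1 alternate = 7.
Defendant peremptories used: #27, #11 — 2 (for-cause on #26, #6 don't count).
Remaining: 7 − 2 = 5.

5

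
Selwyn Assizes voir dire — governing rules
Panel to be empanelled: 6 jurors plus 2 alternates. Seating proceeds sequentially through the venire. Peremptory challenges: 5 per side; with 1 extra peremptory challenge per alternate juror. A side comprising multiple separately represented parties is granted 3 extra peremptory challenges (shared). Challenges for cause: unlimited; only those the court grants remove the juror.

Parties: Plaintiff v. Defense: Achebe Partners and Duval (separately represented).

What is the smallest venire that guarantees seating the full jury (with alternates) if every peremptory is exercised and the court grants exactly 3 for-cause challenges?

28

Seats to fill: 6 + 2 alternates = 8.
Peremptories — Plaintiff: 5 + 1×2 = 7; Defense: 5 + 1×2 + 3 = 10; total 17.
For-cause removals: 3.
Minimum venire: 8 + 17 + 3 = 28.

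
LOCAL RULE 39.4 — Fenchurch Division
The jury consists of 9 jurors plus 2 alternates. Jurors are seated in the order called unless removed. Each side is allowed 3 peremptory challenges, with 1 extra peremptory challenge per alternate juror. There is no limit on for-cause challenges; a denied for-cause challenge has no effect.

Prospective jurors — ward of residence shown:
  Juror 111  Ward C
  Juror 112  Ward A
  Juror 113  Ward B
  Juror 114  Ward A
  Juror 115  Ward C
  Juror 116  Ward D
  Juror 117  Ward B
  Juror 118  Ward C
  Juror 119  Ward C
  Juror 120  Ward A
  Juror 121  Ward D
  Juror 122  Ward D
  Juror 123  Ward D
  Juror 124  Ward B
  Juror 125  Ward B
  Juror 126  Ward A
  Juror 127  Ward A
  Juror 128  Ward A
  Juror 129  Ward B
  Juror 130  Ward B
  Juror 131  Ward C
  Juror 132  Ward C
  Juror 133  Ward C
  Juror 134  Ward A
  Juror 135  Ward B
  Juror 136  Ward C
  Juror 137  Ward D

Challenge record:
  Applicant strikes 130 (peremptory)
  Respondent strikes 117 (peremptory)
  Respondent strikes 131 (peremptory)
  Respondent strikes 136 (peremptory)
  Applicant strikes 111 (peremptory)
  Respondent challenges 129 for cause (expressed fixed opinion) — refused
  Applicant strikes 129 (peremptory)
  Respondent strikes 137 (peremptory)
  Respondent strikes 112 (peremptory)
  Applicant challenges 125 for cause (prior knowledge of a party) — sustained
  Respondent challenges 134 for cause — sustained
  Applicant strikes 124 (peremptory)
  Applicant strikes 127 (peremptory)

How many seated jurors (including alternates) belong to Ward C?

Removed: #111, #112, #117, #124, #125, #127, #129, #130, #131, #134, #136, #137.
Seated (11 incl. alternates): #113, #114, #115, #116, #118, #119, #120, #121, #122, #123, #126.
Of those, in Ward C: #115, #118, #119 → 3.

3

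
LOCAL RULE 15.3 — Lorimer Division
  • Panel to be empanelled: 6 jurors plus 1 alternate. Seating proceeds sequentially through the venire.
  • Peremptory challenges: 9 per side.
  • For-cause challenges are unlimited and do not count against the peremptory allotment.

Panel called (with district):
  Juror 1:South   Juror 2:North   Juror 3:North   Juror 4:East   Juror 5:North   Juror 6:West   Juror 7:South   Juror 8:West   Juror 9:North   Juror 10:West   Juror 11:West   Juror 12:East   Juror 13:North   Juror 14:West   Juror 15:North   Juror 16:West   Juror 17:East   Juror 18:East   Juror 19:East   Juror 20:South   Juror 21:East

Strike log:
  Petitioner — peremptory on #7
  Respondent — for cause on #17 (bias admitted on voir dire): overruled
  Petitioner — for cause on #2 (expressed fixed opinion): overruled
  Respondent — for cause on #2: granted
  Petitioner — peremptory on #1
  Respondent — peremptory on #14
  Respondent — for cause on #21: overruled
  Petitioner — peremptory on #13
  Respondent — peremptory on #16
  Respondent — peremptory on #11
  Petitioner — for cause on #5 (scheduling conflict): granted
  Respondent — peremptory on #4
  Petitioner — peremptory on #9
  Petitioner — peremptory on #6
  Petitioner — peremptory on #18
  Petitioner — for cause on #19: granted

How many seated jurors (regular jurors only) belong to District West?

2

Removed: #1, #2, #4, #5, #6, #7, #9, #11, #13, #14, #16, #18, #19.
Seated jurors 1–6: #3, #8, #10, #12, #15, #17 (alternates #20 not counted).
Of those, in District West: #8, #10 → 2.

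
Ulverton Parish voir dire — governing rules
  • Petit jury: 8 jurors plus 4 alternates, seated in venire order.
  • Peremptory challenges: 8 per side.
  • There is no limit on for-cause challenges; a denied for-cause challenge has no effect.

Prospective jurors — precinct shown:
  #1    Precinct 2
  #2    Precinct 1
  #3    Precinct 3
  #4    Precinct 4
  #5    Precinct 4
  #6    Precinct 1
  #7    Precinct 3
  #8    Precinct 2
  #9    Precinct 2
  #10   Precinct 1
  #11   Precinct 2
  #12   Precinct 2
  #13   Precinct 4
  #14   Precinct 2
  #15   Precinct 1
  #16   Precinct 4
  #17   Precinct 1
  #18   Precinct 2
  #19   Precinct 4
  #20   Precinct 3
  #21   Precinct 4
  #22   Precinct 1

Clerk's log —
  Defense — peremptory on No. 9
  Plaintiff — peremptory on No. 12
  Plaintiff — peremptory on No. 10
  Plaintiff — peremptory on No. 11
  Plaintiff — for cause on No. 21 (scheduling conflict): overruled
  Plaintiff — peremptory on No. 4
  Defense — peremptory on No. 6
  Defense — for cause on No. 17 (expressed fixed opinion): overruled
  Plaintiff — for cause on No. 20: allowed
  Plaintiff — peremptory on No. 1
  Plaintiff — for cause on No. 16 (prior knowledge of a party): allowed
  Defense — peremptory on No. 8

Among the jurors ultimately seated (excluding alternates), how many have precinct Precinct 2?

1

Removed: #1, #4, #6, #8, #9, #10, #11, #12, #16, #20.
Seated jurors 1–8: #2, #3, #5, #7, #13, #14, #15, #17 (alternates #18, #19, #21, #22 not counted).
Of those, in Precinct 2: #14 → 1.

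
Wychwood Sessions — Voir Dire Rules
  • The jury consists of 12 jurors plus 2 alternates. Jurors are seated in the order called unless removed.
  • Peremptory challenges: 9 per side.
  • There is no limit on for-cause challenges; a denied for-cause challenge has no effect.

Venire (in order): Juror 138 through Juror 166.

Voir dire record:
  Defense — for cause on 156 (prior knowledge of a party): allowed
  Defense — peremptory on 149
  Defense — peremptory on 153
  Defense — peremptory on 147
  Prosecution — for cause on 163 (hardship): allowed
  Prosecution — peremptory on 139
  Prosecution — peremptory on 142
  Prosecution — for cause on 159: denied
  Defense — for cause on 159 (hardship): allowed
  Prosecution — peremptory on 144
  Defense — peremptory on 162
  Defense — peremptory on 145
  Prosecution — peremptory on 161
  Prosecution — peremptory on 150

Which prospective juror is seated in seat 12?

Removed: #139, #142, #144, #145, #147, #149, #150, #153, #156, #159, #161, #162, #163.
Seating in order: seats 1–12 → #138, #140, #141, #143, #146, #148, #151, #152, #154, #155, #157, #158; alternates → #160, #164.
So seat 12 is #158.

158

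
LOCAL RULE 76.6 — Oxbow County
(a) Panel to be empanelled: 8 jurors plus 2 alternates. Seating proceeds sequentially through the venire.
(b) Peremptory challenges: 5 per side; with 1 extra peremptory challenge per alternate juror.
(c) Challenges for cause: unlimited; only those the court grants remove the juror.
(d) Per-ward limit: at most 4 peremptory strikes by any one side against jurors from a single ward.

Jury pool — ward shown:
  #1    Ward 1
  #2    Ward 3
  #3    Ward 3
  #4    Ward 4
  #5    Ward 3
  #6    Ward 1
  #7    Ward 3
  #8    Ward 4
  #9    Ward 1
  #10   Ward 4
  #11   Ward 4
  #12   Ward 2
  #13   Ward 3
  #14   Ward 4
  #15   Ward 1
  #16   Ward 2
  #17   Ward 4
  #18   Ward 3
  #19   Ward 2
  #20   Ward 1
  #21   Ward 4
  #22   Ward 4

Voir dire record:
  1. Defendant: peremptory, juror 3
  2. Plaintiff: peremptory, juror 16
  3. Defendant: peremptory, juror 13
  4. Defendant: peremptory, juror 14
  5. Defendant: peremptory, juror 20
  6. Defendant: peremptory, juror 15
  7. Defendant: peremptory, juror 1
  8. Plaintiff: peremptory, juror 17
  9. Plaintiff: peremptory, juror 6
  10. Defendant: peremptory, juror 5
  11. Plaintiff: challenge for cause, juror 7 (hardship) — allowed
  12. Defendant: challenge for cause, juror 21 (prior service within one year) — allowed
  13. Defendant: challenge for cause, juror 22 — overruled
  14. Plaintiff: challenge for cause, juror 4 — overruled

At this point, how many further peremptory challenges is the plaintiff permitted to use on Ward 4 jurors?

Plaintiff peremptories so far: #16, #17, #6 — 3 of 7 used, 4 left overall.
Against Ward 4: #17 — 1 used; per-ward cap 4 leaves 3.
Binding limit: min(4, 3) = 3.

3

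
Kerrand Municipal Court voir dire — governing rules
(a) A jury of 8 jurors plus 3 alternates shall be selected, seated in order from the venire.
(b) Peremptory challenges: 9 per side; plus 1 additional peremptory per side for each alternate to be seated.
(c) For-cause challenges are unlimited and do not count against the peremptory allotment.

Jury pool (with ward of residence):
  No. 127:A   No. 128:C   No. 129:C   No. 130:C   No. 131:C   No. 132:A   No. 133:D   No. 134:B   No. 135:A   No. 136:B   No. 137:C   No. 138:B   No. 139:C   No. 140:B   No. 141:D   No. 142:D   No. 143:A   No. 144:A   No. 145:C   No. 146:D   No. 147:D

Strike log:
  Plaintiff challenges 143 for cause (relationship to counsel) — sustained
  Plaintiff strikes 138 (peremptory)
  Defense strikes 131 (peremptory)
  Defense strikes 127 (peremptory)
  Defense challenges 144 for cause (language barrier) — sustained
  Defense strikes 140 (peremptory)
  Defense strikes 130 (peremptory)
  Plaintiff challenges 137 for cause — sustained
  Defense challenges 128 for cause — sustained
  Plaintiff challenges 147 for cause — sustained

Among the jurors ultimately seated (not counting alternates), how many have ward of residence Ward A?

Removed: #127, #128, #130, #131, #137, #138, #140, #143, #144, #147.
Seated jurors 1–8: #129, #132, #133, #134, #135, #136, #139, #141 (alternates #142, #145, #146 not counted).
Of those, in Ward A: #132, #135 → 2.

2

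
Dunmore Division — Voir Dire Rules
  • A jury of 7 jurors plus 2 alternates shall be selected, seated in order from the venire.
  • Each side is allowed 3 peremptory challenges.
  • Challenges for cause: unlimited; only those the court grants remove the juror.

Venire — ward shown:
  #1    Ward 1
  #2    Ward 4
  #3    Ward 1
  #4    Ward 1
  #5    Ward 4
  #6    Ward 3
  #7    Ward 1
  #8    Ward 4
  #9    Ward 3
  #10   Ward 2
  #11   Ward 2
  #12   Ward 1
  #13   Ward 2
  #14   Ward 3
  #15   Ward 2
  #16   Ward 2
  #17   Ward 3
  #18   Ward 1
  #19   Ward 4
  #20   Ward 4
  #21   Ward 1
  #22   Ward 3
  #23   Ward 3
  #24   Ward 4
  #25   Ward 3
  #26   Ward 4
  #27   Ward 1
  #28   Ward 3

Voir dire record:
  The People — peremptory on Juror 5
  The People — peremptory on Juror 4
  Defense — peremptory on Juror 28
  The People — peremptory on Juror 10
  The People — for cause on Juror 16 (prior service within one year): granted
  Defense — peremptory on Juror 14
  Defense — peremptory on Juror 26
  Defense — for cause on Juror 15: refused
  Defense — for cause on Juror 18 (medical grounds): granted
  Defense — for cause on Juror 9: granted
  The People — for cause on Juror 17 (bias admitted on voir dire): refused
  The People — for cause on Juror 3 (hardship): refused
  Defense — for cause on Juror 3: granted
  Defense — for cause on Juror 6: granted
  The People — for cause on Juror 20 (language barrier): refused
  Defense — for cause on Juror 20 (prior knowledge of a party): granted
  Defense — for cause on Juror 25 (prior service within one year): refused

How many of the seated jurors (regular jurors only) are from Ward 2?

Removed: #3, #4, #5, #6, #9, #10, #14, #16, #18, #20, #26, #28.
Seated jurors 1–7: #1, #2, #7, #8, #11, #12, #13 (alternates #15, #17 not counted).
Of those, in Ward 2: #11, #13 → 2.

2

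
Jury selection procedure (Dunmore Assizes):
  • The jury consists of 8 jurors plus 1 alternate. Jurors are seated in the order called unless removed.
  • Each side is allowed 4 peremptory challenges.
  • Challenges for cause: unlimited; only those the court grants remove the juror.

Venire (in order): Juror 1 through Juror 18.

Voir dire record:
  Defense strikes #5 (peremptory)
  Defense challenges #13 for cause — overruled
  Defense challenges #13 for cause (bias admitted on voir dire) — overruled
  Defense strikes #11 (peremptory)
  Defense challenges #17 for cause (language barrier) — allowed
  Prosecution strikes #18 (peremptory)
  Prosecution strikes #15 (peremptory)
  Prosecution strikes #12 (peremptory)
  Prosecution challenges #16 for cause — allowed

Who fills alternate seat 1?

Removed: #5, #11, #12, #15, #16, #17, #18. (#13 stays — for-cause denied.)
Seating in order: seats 1–8 → #1, #2, #3, #4, #6, #7, #8, #9; alternates → #10.
So alternate 1 is #10.

10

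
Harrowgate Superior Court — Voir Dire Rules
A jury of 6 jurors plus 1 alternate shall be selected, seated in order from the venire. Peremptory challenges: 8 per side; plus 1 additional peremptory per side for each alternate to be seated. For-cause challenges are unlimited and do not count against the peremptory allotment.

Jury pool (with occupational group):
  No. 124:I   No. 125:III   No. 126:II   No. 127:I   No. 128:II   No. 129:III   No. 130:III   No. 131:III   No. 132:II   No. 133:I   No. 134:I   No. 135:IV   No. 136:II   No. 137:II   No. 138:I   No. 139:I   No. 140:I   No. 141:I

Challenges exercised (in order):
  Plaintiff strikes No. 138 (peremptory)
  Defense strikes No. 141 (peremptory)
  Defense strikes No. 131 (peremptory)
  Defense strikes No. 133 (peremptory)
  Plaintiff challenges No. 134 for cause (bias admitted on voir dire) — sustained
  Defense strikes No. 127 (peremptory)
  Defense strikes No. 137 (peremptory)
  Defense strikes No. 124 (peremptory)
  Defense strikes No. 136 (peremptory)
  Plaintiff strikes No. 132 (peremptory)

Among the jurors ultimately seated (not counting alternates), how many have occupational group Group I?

0

Removed: #124, #127, #131, #132, #133, #134, #136, #137, #138, #141.
Seated jurors 1–6: #125, #126, #128, #129, #130, #135 (alternates #139 not counted).
None of those are in Group I → 0.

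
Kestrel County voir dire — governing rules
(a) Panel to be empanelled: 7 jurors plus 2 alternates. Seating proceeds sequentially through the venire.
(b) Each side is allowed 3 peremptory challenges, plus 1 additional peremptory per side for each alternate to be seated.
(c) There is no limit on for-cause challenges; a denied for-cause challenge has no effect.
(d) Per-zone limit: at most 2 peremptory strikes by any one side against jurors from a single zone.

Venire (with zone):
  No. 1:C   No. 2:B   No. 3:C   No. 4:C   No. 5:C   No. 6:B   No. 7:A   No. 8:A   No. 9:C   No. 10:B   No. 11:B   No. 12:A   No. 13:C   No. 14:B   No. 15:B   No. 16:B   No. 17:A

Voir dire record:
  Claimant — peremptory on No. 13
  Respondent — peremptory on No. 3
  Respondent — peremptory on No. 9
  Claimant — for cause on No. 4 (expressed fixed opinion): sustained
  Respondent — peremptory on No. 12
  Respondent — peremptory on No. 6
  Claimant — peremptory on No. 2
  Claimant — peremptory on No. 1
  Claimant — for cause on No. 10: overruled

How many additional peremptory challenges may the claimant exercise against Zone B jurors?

1

Claimant peremptories so far: #13, #2, #1 — 3 of 5 used, 2 left overall.
Against Zone B: #2 — 1 used; per-zone cap 2 leaves 1.
Binding limit: min(2, 1) = 1.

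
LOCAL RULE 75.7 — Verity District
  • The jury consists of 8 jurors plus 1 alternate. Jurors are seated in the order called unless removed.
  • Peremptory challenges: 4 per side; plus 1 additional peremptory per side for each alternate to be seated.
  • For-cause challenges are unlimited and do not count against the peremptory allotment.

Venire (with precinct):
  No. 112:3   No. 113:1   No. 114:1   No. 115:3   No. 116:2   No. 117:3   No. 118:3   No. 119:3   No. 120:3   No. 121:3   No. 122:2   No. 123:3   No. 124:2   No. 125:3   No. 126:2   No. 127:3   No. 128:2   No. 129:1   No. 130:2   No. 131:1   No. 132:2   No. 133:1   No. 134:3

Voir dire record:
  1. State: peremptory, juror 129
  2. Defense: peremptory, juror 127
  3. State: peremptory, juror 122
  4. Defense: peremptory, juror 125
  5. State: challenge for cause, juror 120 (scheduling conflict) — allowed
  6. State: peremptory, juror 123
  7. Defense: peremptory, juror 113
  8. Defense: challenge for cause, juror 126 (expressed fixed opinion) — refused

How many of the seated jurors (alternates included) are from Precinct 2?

Removed: #113, #120, #122, #123, #125, #127, #129.
Seated (9 incl. alternates): #112, #114, #115, #116, #117, #118, #119, #121, #124.
Of those, in Precinct 2: #116, #124 → 2.

2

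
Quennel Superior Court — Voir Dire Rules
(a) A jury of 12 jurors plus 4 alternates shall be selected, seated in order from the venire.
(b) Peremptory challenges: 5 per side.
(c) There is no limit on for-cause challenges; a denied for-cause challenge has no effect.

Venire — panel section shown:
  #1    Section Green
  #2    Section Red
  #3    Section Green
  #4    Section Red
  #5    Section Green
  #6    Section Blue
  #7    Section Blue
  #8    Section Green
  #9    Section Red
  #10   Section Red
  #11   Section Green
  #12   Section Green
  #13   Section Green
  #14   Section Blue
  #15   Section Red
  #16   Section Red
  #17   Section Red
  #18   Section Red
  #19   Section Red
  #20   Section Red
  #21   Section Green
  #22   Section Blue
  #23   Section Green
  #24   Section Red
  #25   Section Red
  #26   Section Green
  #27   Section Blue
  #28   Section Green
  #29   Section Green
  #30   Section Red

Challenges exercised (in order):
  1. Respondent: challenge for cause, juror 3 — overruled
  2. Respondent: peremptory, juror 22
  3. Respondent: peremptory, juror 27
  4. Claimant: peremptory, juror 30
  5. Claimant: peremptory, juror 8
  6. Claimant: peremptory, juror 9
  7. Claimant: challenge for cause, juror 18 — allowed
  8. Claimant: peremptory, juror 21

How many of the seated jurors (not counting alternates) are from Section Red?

Removed: #8, #9, #18, #21, #22, #27, #30.
Seated jurors 1–12: #1, #2, #3, #4, #5, #6, #7, #10, #11, #12, #13, #14 (alternates #15, #16, #17, #19 not counted).
Of those, in Section Red: #2, #4, #10 → 3.

3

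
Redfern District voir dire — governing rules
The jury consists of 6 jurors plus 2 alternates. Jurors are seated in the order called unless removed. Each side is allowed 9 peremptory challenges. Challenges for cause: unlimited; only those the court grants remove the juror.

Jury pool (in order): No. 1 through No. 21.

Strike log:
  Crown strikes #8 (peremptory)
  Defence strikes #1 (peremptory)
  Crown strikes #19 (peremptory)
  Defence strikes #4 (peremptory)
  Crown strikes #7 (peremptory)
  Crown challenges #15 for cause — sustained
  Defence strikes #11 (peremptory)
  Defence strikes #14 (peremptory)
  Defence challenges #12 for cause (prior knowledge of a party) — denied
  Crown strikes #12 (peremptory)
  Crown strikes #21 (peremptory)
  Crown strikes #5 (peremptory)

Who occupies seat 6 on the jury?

Removed: #1, #4, #5, #7, #8, #11, #12, #14, #15, #19, #21.
Seating in order: seats 1–6 → #2, #3, #6, #9, #10, #13; alternates → #16, #17.
So seat 6 is #13.

13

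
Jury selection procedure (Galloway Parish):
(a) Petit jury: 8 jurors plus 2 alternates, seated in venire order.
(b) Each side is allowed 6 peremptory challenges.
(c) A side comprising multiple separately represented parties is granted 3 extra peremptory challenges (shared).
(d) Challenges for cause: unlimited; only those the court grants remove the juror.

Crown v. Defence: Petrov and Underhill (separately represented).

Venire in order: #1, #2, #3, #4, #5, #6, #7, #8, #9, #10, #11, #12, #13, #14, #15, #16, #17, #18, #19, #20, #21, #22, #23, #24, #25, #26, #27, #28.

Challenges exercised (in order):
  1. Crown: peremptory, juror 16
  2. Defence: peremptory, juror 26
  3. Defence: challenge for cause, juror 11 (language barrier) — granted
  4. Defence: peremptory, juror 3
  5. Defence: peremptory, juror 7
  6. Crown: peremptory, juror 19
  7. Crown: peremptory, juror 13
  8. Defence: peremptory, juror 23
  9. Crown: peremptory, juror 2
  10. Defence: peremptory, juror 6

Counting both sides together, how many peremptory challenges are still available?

6

Crown allotment: 6. Defence allotment: 6 base + 3 multi-party = 9.
Crown peremptories used: #16, #19, #13, #2 — 4.
Defence peremptories used: #26, #3, #7, #23, #6 — 5 (the for-cause on #11 doesn't count).
Remaining: (6 − 4) + (9 − 5) = 6.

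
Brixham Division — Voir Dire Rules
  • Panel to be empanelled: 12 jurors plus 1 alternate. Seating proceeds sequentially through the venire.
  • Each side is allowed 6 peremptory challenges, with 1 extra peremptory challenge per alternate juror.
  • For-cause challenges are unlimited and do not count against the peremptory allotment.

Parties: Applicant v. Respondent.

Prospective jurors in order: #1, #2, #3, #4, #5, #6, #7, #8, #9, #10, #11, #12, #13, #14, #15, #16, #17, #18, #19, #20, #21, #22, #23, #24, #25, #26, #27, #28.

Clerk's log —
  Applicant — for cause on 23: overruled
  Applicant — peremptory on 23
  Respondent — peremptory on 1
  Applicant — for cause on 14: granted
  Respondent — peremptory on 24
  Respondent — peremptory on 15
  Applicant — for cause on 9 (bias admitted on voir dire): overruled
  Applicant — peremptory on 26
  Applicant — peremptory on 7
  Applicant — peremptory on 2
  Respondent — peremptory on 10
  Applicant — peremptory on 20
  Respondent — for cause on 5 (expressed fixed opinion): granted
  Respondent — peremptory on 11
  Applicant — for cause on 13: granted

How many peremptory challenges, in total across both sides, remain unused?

Applicant allotment: 6 base + 1 × 1 alternate = 7. Respondent allotment: 6 base + 1 × 1 alternate = 7.
Applicant peremptories used: #23, #26, #7, #2, #20 — 5 (for-cause on #23, #14, #9, #13 don't count).
Respondent peremptories used: #1, #24, #15, #10, #11 — 5 (the for-cause on #5 doesn't count).
Remaining: (7 − 5) + (7 − 5) = 4.

4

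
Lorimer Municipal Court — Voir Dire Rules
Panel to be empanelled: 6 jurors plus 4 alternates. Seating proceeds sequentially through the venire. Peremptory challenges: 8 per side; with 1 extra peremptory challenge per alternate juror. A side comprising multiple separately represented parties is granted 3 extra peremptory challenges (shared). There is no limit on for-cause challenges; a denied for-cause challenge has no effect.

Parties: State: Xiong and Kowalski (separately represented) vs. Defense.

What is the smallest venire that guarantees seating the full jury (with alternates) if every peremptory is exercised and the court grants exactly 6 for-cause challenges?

43

Seats to fill: 6 + 4 alternates = 10.
Peremptories — State: 8 + 1×4 + 3 = 15; Defense: 8 + 1×4 = 12; total 27.
For-cause removals: 6.
Minimum venire: 10 + 27 + 6 = 43.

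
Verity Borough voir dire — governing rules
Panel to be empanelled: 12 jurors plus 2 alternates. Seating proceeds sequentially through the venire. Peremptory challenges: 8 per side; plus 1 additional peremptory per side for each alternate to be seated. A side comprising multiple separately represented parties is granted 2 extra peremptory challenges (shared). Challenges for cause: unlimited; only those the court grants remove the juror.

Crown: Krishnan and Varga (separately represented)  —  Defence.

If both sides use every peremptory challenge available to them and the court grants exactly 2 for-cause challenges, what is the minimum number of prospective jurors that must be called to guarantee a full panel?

38

Seats to fill: 12 + 2 alternates = 14.
Peremptories — Crown: 8 + 1×2 + 2 = 12; Defence: 8 + 1×2 = 10; total 22.
For-cause removals: 2.
Minimum venire: 14 + 22 + 2 = 38.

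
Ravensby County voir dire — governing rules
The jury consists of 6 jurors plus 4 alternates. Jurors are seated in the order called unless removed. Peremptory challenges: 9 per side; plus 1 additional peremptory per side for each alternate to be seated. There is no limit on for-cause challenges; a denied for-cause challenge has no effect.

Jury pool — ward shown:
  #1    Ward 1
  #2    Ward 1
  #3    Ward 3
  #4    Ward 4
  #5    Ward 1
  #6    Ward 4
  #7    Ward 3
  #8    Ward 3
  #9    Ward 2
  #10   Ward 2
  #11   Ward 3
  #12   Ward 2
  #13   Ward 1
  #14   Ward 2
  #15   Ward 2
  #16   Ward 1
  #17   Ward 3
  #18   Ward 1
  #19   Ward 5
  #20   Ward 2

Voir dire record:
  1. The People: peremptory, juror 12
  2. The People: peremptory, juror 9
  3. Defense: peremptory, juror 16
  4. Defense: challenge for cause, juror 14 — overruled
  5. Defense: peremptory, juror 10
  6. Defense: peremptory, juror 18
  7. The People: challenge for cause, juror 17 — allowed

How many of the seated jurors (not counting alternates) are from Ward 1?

3

Removed: #9, #10, #12, #16, #17, #18.
Seated jurors 1–6: #1, #2, #3, #4, #5, #6 (alternates #7, #8, #11, #13 not counted).
Of those, in Ward 1: #1, #2, #5 → 3.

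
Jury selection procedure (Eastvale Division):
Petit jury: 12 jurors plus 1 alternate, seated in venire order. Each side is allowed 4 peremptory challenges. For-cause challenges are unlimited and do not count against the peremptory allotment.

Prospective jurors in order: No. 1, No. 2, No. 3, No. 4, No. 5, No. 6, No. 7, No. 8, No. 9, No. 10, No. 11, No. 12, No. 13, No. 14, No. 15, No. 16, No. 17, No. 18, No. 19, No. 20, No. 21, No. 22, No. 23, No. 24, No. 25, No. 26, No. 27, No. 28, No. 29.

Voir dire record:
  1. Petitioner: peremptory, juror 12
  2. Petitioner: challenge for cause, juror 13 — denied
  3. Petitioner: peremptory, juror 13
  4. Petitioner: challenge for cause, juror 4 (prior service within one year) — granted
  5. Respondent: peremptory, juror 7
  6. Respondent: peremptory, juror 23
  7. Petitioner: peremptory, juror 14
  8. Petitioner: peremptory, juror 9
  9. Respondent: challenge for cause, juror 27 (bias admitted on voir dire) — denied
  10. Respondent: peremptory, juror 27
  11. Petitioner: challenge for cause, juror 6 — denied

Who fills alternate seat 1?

19

Removed: #4, #7, #9, #12, #13, #14, #23, #27. (#6 stays — for-cause denied.)
Seating in order: seats 1–12 → #1, #2, #3, #5, #6, #8, #10, #11, #15, #16, #17, #18; alternates → #19.
So alternate 1 is #19.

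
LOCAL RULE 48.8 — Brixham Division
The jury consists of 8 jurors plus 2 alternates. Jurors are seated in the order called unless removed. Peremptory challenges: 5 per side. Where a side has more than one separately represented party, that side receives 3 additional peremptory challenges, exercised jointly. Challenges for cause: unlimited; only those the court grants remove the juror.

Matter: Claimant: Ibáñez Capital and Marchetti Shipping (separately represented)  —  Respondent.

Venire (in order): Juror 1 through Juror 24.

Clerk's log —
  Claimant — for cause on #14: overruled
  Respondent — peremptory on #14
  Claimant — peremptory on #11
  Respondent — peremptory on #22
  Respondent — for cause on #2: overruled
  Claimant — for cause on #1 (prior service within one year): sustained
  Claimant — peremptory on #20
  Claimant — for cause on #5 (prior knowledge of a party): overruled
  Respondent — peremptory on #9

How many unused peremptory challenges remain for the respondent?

2

Respondent allotment: 5.
Respondent peremptories used: #14, #22, #9 — 3 (the for-cause on #2 doesn't count).
Remaining: 5 − 3 = 2.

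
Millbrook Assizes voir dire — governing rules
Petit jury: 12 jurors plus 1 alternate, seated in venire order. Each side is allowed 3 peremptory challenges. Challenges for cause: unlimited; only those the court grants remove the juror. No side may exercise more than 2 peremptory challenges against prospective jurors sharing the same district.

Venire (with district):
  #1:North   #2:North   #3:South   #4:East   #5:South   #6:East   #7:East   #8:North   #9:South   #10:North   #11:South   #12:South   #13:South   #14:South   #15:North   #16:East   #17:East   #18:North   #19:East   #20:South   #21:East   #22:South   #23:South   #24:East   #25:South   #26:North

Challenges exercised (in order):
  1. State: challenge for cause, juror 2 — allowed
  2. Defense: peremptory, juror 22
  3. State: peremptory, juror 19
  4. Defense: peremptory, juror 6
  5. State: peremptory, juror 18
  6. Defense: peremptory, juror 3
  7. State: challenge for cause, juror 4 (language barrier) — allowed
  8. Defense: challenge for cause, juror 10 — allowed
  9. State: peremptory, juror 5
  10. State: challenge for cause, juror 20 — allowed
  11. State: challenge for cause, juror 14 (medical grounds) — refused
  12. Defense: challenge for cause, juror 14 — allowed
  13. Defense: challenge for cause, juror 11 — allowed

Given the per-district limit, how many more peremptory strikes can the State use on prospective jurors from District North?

0

State peremptories so far: #19, #18, #5 — 3 of 3 used, 0 left overall.
Against District North: #18 — 1 used; per-district cap 2 leaves 1.
Binding limit: min(0, 1) = 0.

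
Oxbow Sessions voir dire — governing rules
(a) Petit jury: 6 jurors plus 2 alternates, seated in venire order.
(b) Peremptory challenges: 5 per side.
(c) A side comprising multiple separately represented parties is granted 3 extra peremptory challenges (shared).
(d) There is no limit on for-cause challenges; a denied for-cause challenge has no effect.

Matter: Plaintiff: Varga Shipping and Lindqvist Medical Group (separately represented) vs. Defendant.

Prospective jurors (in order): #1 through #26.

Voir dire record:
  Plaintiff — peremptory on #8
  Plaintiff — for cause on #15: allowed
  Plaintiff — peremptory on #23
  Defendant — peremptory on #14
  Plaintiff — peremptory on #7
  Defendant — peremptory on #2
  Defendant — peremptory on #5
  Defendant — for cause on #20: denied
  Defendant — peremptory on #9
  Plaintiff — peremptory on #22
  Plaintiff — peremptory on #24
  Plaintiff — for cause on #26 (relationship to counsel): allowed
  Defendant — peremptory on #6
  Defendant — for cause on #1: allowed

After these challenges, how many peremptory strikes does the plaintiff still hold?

3

Plaintiff allotment: 5 base + 3 multi-party = 8.
Plaintiff peremptories used: #8, #23, #7, #22, #24 — 5 (for-cause on #15, #26 don't count).
Remaining: 8 − 5 = 3.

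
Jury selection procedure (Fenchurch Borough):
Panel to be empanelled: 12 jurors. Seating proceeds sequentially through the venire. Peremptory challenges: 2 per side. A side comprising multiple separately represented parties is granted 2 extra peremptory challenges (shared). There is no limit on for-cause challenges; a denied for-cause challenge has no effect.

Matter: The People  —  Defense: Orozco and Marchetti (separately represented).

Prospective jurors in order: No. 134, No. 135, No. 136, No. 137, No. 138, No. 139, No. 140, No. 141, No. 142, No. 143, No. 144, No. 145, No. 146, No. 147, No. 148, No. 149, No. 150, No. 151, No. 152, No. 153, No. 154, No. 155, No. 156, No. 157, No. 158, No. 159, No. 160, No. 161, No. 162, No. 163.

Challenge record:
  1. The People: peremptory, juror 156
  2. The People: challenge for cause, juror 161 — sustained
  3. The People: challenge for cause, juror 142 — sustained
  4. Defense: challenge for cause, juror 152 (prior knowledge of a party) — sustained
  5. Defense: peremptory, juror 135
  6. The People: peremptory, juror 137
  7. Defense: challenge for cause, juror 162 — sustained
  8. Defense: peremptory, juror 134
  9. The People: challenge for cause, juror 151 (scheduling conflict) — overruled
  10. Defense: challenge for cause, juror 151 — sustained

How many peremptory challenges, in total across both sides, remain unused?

2

The People allotment: 2. Defense allotment: 2 base + 2 multi-party = 4.
The People peremptories used: #156, #137 — 2 (for-cause on #161, #142, #151 don't count).
Defense peremptories used: #135, #134 — 2 (for-cause on #152, #162, #151 don't count).
Remaining: (2 − 2) + (4 − 2) = 2.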